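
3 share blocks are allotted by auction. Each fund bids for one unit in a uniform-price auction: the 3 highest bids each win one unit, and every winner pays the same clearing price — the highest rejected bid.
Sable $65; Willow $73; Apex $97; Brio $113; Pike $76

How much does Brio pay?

Ordering the bids: 113 (Brio), 97 (Apex), 76 (Pike), 73 (Willow), 65 (Sable)
Top 3: Brio, Apex, Pike.
Highest unsuccessful bid: $73 → clearing price.
Brio wins → pays $73.

Brio pays $73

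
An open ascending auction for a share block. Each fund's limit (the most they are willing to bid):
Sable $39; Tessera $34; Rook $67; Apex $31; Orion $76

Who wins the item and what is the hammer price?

Limits ranked: 76 (Orion) > 67 (Rook) > 39 (Sable) > 34 (Tessera) > 31 (Apex)
Once the price passes $67, only Orion is left; the hammer falls at Rook's limit of $67.

Orion wins at $67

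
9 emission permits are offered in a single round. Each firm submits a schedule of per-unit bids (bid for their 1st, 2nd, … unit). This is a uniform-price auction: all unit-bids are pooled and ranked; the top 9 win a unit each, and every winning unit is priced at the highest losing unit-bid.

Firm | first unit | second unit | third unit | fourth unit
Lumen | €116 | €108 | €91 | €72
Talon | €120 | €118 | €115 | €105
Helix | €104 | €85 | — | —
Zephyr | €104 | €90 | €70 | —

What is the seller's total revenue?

Total revenue: €810

Merging the schedules and taking the best 9: 120 (Talon-1), 118 (Talon-2), 116 (Lumen-1), 115 (Talon-3), 108 (Lumen-2), 105 (Talon-4), 104 (Helix-1), 104 (Zephyr-1), 91 (Lumen-3)
Highest rejected unit-bid = €90.
Allocation: Helix 1, Lumen 3, Talon 4, Zephyr 1. Every unit priced at €90.
Revenue = 9 × 90 = €810.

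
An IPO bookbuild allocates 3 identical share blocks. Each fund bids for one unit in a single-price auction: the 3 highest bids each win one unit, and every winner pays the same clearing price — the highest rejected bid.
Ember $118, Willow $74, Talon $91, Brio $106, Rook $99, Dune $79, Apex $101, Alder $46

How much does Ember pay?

Ember pays $99

Ordering the bids: 118 (Ember), 106 (Brio), 101 (Apex), 99 (Rook), 91 (Talon), …
Top 3: Ember, Brio, Apex.
Clearing price = highest rejected bid = $99.
Ember wins → pays $99.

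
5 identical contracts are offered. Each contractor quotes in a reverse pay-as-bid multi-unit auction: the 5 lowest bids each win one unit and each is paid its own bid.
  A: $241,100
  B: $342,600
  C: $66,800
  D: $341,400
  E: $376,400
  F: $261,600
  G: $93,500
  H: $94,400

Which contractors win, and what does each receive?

Bids ranked low→high: 66,800 (C), 93,500 (G), 94,400 (H), 241,100 (A), 261,600 (F), 341,400 (D), 342,600 (B), …
Lowest 5: C, G, H, A, F.
Each winner is paid its own bid: C $66,800, G $93,500, H $94,400, A $241,100, F $261,600.

C $66,800, G $93,500, H $94,400, A $241,100, F $261,600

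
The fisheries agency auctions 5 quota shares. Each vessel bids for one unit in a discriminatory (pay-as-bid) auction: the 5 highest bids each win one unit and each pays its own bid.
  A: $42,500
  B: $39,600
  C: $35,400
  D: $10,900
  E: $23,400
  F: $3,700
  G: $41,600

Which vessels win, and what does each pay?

A $42,500, G $41,600, B $39,600, C $35,400, E $23,400

Bids ranked high→low: 42,500 (A), 41,600 (G), 39,600 (B), 35,400 (C), 23,400 (E), 10,900 (D), 3,700 (F)
Top 5: A, G, B, C, E.
Each winner pays its own bid: A $42,500, G $41,600, B $39,600, C $35,400, E $23,400.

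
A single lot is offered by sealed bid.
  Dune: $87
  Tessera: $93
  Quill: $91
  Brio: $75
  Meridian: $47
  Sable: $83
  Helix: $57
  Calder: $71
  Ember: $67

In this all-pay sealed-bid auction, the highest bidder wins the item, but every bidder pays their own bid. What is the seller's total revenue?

Bids ranked: 93 (Tessera) > 91 (Quill) > 87 (Dune) > 83 (Sable) > 75 (Brio) > 71 (Calder) > …
Every bidder forfeits their bid regardless of winning.
Revenue = 87 + 93 + 91 + 75 + 47 + 83 + 57 + 71 + 67 = $671.

Total revenue: $671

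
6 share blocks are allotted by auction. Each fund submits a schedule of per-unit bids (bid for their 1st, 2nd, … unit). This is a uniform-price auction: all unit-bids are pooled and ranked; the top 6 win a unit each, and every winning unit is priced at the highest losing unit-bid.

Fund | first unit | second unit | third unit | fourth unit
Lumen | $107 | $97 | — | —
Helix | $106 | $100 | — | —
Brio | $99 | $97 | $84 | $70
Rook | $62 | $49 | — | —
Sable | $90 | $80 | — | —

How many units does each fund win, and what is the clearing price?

Brio 2, Helix 2, Lumen 2; clearing price $90

All unit-bids, highest first — top 6: 107 (Lumen-1), 106 (Helix-1), 100 (Helix-2), 99 (Brio-1), 97 (Lumen-2), 97 (Brio-2)
The (k+1)-th unit-bid is $90.
Allocation: Brio 2, Helix 2, Lumen 2.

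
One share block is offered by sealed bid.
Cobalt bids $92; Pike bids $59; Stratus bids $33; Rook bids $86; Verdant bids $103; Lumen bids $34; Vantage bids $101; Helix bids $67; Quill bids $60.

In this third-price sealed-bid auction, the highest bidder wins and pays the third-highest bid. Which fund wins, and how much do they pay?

Rule: the highest bidder wins and pays the third-highest bid.
Bids ranked: 103 (Verdant) > 101 (Vantage) > 92 (Cobalt) > 86 (Rook) > 67 (Helix) > 60 (Quill) > …
Verdant is highest; pays the third-highest bid, $92.

Verdant pays $92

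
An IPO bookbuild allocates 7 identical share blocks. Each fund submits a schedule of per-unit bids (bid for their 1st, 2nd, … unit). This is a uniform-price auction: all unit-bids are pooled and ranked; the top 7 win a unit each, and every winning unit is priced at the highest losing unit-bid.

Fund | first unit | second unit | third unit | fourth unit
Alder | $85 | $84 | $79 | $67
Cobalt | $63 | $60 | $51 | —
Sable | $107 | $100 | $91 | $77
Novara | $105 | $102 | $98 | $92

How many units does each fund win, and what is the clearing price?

Novara 4, Sable 3; clearing price $85

Merging the schedules and taking the best 7: 107 (Sable-1), 105 (Novara-1), 102 (Novara-2), 100 (Sable-2), 98 (Novara-3), 92 (Novara-4), 91 (Sable-3)
The (k+1)-th unit-bid is $85.
Allocation: Novara 4, Sable 3.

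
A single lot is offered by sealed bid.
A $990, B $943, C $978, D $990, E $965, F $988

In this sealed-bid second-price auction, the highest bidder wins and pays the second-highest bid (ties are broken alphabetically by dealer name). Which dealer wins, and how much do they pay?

Bids ranked: 990 (A) > 990 (D) > 988 (F) > 978 (C) > 965 (E) > 943 (B)
Tie at $990 → A wins by tie-break.
A wins with the highest bid; price is set by the runner-up at $990.

A pays $990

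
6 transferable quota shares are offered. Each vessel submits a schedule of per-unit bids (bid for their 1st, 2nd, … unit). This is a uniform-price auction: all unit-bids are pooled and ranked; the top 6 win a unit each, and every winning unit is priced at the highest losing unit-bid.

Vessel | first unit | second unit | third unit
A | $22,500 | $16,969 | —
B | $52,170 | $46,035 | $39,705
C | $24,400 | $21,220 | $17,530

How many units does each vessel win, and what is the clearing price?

A 1, B 3, C 2; clearing price $17,530

Merging the schedules and taking the best 6: 52,170 (B-1), 46,035 (B-2), 39,705 (B-3), 24,400 (C-1), 22,500 (A-1), 21,220 (C-2)
First bid not allocated: $17,530.
Allocation: A 1, B 3, C 2.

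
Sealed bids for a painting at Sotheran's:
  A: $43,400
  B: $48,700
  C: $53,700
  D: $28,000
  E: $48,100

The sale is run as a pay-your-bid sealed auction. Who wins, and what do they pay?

Bids ranked: 53,700 (C) > 48,700 (B) > 48,100 (E) > 43,400 (A) > 28,000 (D)
First-price: C pays what they bid, $53,700.

C pays $53,700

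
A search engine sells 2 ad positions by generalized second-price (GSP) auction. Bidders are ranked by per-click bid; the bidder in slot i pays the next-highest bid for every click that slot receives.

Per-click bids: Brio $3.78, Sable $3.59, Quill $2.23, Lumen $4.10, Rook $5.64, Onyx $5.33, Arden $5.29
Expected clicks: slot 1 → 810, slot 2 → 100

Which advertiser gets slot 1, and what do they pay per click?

Ranked by bid: $5.64 (Rook) > $5.33 (Onyx) > $5.29 (Arden) > …
Slot 1 goes to the first-ranked bidder, Rook, who pays the next bid down: $5.33/click.

Rook; $5.33 per click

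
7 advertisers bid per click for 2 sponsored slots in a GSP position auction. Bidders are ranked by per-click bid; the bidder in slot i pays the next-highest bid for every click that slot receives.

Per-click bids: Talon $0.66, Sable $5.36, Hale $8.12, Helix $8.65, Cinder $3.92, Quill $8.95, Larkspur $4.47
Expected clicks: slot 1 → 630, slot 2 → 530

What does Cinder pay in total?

Sorting advertisers: $8.95 (Quill) > $8.65 (Helix) > $8.12 (Hale) > …
Cinder ranks below slot 2 → no slot, pays nothing.

Cinder pays $0.00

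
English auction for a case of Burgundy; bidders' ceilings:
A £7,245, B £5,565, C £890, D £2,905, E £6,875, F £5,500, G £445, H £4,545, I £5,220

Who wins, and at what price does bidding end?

Limits ranked: 7,245 (A) > 6,875 (E) > 5,565 (B) > 5,500 (F) > 5,220 (I) > 4,545 (H) > …
Bidding ends when E exits at £6,875; A takes it.

A wins at £6,875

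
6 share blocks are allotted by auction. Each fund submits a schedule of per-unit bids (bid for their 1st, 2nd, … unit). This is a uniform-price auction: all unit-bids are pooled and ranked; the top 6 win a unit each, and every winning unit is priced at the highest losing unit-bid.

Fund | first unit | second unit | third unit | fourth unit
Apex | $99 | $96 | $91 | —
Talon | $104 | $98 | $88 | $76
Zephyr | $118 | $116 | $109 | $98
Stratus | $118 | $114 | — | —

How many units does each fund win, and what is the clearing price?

Stratus 2, Talon 1, Zephyr 3; clearing price $99

Pooled unit-bids ranked (top 6): 118 (Zephyr-1), 118 (Stratus-1), 116 (Zephyr-2), 114 (Stratus-2), 109 (Zephyr-3), 104 (Talon-1)
The (k+1)-th unit-bid is $99.
Allocation: Stratus 2, Talon 1, Zephyr 3.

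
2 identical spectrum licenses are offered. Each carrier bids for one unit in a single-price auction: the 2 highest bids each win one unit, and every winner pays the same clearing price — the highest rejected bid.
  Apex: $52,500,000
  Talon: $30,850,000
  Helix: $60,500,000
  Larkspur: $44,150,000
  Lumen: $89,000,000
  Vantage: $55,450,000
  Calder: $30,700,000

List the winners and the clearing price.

Ordering the bids: 89,000,000 (Lumen), 60,500,000 (Helix), 55,450,000 (Vantage), 52,500,000 (Apex), …
Winners (2 units): Lumen, Helix.
First losing bid is Vantage's $55,450,000, which sets the uniform price.

Lumen, Helix; each pays $55,450,000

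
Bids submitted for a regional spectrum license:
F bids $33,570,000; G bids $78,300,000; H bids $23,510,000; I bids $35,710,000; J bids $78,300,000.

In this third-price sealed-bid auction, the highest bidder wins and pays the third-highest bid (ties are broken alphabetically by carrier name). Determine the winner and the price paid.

G pays $35,710,000

Third-price sealed-bid auction: the highest bidder wins and pays the third-highest bid.
Sorting bids: 78,300,000 (G) > 78,300,000 (J) > 35,710,000 (I) > 33,570,000 (F) > 23,510,000 (H)
Tie at $78,300,000 → G wins by tie-break.
G wins; payment is bid #3 in the ranking = $35,710,000.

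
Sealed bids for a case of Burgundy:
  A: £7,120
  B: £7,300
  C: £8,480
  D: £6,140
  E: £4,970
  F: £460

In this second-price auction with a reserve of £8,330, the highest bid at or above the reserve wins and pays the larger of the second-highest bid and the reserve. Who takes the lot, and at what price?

Second-price auction with a reserve of £8,330: the highest bid at or above the reserve wins and pays the larger of the second-highest bid and the reserve.
Sorting bids: 8,480 (C) > 7,300 (B) > 7,120 (A) > 6,140 (D) > 4,970 (E) > 460 (F)
Highest eligible bid: C at £8,480.
Second-highest bid £7,300 is below the reserve £8,330, so the reserve binds → payment £8,330.

C pays £8,330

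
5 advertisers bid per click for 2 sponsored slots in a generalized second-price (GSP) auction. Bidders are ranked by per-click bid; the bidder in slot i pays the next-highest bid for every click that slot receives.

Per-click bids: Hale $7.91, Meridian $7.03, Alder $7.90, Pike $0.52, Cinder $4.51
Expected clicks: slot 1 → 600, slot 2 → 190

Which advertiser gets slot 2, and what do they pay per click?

Alder; $7.03 per click

Ranked by bid: $7.91 (Hale) > $7.90 (Alder) > $7.03 (Meridian) > …
Slot 2 goes to the second-ranked bidder, Alder, who pays the next bid down: $7.03/click.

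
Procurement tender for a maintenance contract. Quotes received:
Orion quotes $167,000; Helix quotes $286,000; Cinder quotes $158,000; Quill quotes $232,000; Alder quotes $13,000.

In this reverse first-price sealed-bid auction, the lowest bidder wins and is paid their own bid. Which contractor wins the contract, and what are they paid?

Rule: the lowest bidder wins and is paid their own bid.
Sorting bids: 13,000 (Alder) < 158,000 (Cinder) < 167,000 (Orion) < 232,000 (Quill) < 286,000 (Helix)
First-price: Alder is paid what they bid, $13,000.

Alder is paid $13,000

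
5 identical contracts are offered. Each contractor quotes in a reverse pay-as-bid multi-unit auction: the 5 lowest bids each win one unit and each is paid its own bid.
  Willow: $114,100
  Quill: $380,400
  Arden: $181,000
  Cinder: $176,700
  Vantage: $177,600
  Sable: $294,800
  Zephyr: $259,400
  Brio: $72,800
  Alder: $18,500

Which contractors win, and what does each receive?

Alder $18,500, Brio $72,800, Willow $114,100, Cinder $176,700, Vantage $177,600

Ordering the bids: 18,500 (Alder), 72,800 (Brio), 114,100 (Willow), 176,700 (Cinder), 177,600 (Vantage), 181,000 (Arden), 259,400 (Zephyr), …
Winners (5 units): Alder, Brio, Willow, Cinder, Vantage.
Each winner is paid its own bid: Alder $18,500, Brio $72,800, Willow $114,100, Cinder $176,700, Vantage $177,600.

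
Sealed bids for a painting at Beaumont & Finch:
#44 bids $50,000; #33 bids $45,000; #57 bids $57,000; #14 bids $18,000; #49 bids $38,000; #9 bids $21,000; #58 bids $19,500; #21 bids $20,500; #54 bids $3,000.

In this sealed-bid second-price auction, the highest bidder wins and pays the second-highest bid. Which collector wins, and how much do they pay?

Bids ranked: 57,000 (#57) > 50,000 (#44) > 45,000 (#33) > 38,000 (#49) > 21,000 (#9) > 20,500 (#21) > …
#57 is highest; pays the second-highest bid, $50,000.

#57 pays $50,000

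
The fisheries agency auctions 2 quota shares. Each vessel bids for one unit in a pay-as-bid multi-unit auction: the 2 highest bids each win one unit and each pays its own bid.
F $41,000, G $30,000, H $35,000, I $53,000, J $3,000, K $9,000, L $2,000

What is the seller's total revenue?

Ordering the bids: 53,000 (I), 41,000 (F), 35,000 (H), 30,000 (G), …
The 2 highest are I, F.
Total revenue = 53,000 + 41,000 = $94,000.

Total revenue: $94,000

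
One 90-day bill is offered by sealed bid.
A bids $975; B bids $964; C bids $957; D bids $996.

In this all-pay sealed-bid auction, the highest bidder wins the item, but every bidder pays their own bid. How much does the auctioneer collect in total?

Total revenue: $3,892

All-pay sealed-bid auction: the highest bidder wins the item, but every bidder pays their own bid.
Sorting bids: 996 (D) > 975 (A) > 964 (B) > 957 (C)
Every bidder forfeits their bid regardless of winning.
Revenue = 975 + 964 + 957 + 996 = $3,892.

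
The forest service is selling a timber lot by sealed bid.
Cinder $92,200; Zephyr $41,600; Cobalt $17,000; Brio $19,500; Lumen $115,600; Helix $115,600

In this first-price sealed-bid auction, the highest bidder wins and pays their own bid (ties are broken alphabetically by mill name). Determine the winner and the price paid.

Sorting bids: 115,600 (Helix) > 115,600 (Lumen) > 92,200 (Cinder) > 41,600 (Zephyr) > 19,500 (Brio) > 17,000 (Cobalt)
Helix and Lumen tie at $115,600; tie-break gives it to Helix.
First-price: Helix pays what they bid, $115,600.

Helix pays $115,600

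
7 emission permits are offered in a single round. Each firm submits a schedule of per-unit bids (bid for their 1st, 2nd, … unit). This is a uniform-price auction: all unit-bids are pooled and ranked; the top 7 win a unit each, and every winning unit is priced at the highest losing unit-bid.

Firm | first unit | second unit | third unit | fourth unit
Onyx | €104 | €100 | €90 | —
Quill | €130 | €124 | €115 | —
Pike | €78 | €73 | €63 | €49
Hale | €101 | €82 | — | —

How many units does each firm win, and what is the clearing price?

Merging the schedules and taking the best 7: 130 (Quill-1), 124 (Quill-2), 115 (Quill-3), 104 (Onyx-1), 101 (Hale-1), 100 (Onyx-2), 90 (Onyx-3)
The (k+1)-th unit-bid is €82.
Allocation: Hale 1, Onyx 3, Quill 3.

Hale 1, Onyx 3, Quill 3; clearing price €82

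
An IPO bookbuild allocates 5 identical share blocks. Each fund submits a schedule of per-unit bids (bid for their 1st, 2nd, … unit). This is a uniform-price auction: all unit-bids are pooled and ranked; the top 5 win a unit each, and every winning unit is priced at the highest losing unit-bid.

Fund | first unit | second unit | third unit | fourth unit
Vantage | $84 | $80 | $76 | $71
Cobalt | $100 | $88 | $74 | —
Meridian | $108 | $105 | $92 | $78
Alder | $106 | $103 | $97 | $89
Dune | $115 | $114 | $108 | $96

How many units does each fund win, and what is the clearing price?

Alder 1, Dune 3, Meridian 1; clearing price $105

Pooled unit-bids ranked (top 5): 115 (Dune-1), 114 (Dune-2), 108 (Meridian-1), 108 (Dune-3), 106 (Alder-1)
Highest rejected unit-bid = $105.
Allocation: Alder 1, Dune 3, Meridian 1.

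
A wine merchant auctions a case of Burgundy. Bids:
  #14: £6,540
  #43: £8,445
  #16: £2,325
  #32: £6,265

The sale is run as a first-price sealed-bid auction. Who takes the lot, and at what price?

First-price sealed-bid auction: the highest bidder wins and pays their own bid.
Bids in order: 8,445 (#43) > 6,540 (#14) > 6,265 (#32) > 2,325 (#16)
#43 is highest → pays own bid, £8,445.

#43 pays £8,445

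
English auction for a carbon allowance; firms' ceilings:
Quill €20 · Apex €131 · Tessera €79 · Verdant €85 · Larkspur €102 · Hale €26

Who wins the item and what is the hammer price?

Ascending (English) auction: the price rises until one bidder remains; the winner pays the price at which the last rival dropped out.
Limits in order: 131 (Apex) > 102 (Larkspur) > 85 (Verdant) > 79 (Tessera) > 26 (Hale) > 20 (Quill)
Bidding ends when Larkspur exits at €102; Apex takes it.

Apex wins at €102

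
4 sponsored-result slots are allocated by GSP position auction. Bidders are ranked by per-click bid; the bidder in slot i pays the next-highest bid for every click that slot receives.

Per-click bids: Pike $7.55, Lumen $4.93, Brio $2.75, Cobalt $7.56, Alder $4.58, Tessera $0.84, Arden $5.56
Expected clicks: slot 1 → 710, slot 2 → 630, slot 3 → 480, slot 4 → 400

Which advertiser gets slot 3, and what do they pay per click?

Per-click bids in order: $7.56 (Cobalt) > $7.55 (Pike) > $5.56 (Arden) > $4.93 (Lumen) > $4.58 (Alder) > …
Slot 3 goes to the third-ranked bidder, Arden, who pays the next bid down: $4.93/click.

Arden; $4.93 per click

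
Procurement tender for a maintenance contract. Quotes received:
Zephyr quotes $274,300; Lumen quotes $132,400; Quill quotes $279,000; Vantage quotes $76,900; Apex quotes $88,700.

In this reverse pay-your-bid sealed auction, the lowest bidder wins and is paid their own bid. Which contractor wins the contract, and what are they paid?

Vantage is paid $76,900

Reverse pay-your-bid sealed auction: the lowest bidder wins and is paid their own bid.
Bids ranked: 76,900 (Vantage) < 88,700 (Apex) < 132,400 (Lumen) < 274,300 (Zephyr) < 279,000 (Quill)
Vantage is lowest → is paid own bid, $76,900.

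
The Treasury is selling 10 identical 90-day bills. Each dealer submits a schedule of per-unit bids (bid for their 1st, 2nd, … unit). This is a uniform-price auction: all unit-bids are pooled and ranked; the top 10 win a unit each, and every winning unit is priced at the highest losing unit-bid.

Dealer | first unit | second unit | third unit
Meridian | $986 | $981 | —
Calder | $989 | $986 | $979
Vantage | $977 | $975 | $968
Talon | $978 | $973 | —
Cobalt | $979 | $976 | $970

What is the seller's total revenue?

Total revenue: $9,730

Pooled unit-bids ranked (top 10): 989 (Calder-1), 986 (Meridian-1), 986 (Calder-2), 981 (Meridian-2), 979 (Calder-3), 979 (Cobalt-1), 978 (Talon-1), 977 (Vantage-1), 976 (Cobalt-2), 975 (Vantage-2)
The (k+1)-th unit-bid is $973.
Allocation: Calder 3, Cobalt 2, Meridian 2, Talon 1, Vantage 2. Every unit priced at $973.
Revenue = 10 × 973 = $9,730.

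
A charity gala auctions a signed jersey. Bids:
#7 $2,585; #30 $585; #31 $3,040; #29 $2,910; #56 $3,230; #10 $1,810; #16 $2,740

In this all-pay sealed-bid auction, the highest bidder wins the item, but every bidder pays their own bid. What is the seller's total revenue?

Total revenue: $16,900

Bids in order: 3,230 (#56) > 3,040 (#31) > 2,910 (#29) > 2,740 (#16) > 2,585 (#7) > 1,810 (#10) > …
#56 wins with the top bid; all bids are sunk regardless.
Every bidder forfeits their bid regardless of winning.
Revenue = 2,585 + 585 + 3,040 + 2,910 + 3,230 + 1,810 + 2,740 = $16,900.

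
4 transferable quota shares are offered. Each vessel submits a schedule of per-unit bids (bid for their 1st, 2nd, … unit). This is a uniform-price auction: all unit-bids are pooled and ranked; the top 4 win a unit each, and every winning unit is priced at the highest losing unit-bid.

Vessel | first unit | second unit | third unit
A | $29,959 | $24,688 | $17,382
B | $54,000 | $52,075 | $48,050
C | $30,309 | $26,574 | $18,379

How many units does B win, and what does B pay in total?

Pooled unit-bids ranked (top 4): 54,000 (B-1), 52,075 (B-2), 48,050 (B-3), 30,309 (C-1)
The (k+1)-th unit-bid is $29,959.
B wins 3 unit(s) at $29,959 each.

B: 3 units, pays $89,877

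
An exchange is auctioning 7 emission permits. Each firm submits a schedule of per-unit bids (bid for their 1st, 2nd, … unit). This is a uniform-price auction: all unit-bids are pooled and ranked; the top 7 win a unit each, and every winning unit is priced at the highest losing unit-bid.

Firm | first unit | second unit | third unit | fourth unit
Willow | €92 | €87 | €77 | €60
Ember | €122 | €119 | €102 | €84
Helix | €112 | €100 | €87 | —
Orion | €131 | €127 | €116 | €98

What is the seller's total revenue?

All unit-bids, highest first — top 7: 131 (Orion-1), 127 (Orion-2), 122 (Ember-1), 119 (Ember-2), 116 (Orion-3), 112 (Helix-1), 102 (Ember-3)
Highest rejected unit-bid = €100.
Allocation: Ember 3, Helix 1, Orion 3. Every unit priced at €100.
Revenue = 7 × 100 = €700.

Total revenue: €700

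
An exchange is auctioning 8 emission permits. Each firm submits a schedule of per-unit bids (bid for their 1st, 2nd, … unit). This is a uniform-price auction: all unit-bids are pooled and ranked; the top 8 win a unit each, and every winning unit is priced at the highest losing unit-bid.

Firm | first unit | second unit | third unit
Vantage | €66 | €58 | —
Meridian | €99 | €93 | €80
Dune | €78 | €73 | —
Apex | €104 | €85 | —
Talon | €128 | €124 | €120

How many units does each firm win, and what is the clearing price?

Apex 2, Meridian 3, Talon 3; clearing price €78

Merging the schedules and taking the best 8: 128 (Talon-1), 124 (Talon-2), 120 (Talon-3), 104 (Apex-1), 99 (Meridian-1), 93 (Meridian-2), 85 (Apex-2), 80 (Meridian-3)
The (k+1)-th unit-bid is €78.
Allocation: Apex 2, Meridian 3, Talon 3.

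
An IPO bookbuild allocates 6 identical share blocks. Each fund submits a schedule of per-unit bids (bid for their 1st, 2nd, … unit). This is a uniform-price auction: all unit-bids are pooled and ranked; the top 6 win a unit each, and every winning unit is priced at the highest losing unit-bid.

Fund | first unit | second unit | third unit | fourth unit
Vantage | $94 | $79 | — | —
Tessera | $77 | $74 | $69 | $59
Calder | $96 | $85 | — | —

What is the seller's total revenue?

Pooled unit-bids ranked (top 6): 96 (Calder-1), 94 (Vantage-1), 85 (Calder-2), 79 (Vantage-2), 77 (Tessera-1), 74 (Tessera-2)
Highest rejected unit-bid = $69.
Allocation: Calder 2, Tessera 2, Vantage 2. Every unit priced at $69.
Revenue = 6 × 69 = $414.

Total revenue: $414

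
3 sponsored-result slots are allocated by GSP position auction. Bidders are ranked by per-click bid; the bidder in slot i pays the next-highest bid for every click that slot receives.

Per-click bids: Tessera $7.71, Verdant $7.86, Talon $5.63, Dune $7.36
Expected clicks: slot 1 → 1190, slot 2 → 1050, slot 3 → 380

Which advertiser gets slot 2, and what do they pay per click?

Per-click bids in order: $7.86 (Verdant) > $7.71 (Tessera) > $7.36 (Dune) > $5.63 (Talon)
Slot 2 goes to the second-ranked bidder, Tessera, who pays the next bid down: $7.36/click.

Tessera; $7.36 per click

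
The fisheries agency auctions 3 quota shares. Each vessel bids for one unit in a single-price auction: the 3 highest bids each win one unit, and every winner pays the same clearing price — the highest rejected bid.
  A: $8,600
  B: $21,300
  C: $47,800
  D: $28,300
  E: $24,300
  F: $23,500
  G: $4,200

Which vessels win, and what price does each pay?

Bids ranked high→low: 47,800 (C), 28,300 (D), 24,300 (E), 23,500 (F), 21,300 (B), …
Top 3: C, D, E.
Clearing price = highest rejected bid = $23,500.

C, D, E; each pays $23,500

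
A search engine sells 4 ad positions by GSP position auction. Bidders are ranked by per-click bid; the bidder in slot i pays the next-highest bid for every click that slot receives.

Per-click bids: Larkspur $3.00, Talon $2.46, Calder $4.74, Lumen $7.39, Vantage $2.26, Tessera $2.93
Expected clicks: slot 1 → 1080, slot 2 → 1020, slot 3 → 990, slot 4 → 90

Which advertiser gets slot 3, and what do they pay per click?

Ranked by bid: $7.39 (Lumen) > $4.74 (Calder) > $3.00 (Larkspur) > $2.93 (Tessera) > $2.46 (Talon) > …
Slot 3 goes to the third-ranked bidder, Larkspur, who pays the next bid down: $2.93/click.

Larkspur; $2.93 per click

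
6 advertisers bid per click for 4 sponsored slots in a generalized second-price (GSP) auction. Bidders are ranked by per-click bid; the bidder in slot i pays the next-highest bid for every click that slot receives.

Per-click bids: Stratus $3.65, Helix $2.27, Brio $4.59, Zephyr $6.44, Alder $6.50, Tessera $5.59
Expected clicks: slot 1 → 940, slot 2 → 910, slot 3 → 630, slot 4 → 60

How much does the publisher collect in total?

Total revenue: $14251.20

Ranked by bid: $6.50 (Alder) > $6.44 (Zephyr) > $5.59 (Tessera) > $4.59 (Brio) > $3.65 (Stratus) > …
Slot 1: Alder pays $6.44 × 940 = $6053.60
Slot 2: Zephyr pays $5.59 × 910 = $5086.90
Slot 3: Tessera pays $4.59 × 630 = $2891.70
Slot 4: Brio pays $3.65 × 60 = $219.00
Total = $14251.20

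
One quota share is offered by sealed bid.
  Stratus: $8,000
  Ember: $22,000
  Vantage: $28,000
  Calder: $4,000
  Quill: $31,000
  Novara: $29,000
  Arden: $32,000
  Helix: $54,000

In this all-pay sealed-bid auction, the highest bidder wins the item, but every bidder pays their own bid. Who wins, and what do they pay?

Helix pays $54,000

Sorting bids: 54,000 (Helix) > 32,000 (Arden) > 31,000 (Quill) > 29,000 (Novara) > 28,000 (Vantage) > 22,000 (Ember) > …
Helix is highest and takes the item; every bidder forfeits their bid.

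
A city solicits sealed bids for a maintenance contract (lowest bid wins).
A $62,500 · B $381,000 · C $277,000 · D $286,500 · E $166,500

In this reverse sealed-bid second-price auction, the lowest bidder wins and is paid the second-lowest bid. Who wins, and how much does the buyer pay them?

A is paid $166,500

Bids in order: 62,500 (A) < 166,500 (E) < 277,000 (C) < 286,500 (D) < 381,000 (B)
A is lowest; is paid the second-lowest bid, $166,500.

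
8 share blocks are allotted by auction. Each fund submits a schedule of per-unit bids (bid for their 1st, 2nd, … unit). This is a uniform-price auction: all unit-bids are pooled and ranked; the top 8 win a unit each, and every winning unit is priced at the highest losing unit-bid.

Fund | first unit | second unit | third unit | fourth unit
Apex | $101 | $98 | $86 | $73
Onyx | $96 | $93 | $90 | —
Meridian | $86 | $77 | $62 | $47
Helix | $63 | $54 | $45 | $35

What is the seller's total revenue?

Merging the schedules and taking the best 8: 101 (Apex-1), 98 (Apex-2), 96 (Onyx-1), 93 (Onyx-2), 90 (Onyx-3), 86 (Apex-3), 86 (Meridian-1), 77 (Meridian-2)
The (k+1)-th unit-bid is $73.
Allocation: Apex 3, Meridian 2, Onyx 3. Every unit priced at $73.
Revenue = 8 × 73 = $584.

Total revenue: $584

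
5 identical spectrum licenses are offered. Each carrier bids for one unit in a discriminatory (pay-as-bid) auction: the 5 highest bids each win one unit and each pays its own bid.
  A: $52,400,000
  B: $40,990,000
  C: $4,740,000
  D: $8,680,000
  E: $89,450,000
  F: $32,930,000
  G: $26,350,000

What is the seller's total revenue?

Ordering the bids: 89,450,000 (E), 52,400,000 (A), 40,990,000 (B), 32,930,000 (F), 26,350,000 (G), 8,680,000 (D), 4,740,000 (C)
Top 5: E, A, B, F, G.
Total revenue = 89,450,000 + 52,400,000 + 40,990,000 + 32,930,000 + 26,350,000 = $242,120,000.

Total revenue: $242,120,000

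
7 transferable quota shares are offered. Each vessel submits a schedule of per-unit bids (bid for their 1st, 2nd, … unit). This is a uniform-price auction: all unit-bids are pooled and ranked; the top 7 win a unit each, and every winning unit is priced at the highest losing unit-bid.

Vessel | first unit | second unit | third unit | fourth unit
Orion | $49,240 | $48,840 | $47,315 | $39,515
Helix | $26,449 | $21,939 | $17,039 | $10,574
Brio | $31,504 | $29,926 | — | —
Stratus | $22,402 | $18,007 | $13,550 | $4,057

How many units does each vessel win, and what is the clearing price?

Merging the schedules and taking the best 7: 49,240 (Orion-1), 48,840 (Orion-2), 47,315 (Orion-3), 39,515 (Orion-4), 31,504 (Brio-1), 29,926 (Brio-2), 26,449 (Helix-1)
Highest rejected unit-bid = $22,402.
Allocation: Brio 2, Helix 1, Orion 4.

Brio 2, Helix 1, Orion 4; clearing price $22,402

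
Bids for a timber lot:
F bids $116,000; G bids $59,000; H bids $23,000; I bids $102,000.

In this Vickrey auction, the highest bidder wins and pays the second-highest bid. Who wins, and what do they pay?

Rule: the highest bidder wins and pays the second-highest bid.
Sorting bids: 116,000 (F) > 102,000 (I) > 59,000 (G) > 23,000 (H)
F is highest; pays the second-highest bid, $102,000.

F pays $102,000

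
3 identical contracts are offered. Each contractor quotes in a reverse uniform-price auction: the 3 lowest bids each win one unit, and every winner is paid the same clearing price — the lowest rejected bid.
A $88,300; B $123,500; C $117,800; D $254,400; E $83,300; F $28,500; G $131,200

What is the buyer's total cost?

Bids ranked low→high: 28,500 (F), 83,300 (E), 88,300 (A), 117,800 (C), 123,500 (B), …
Lowest 3: F, E, A.
First losing bid is C's $117,800, which sets the uniform price.
Total cost = 3 × $117,800 = $353,400.

Total cost: $353,400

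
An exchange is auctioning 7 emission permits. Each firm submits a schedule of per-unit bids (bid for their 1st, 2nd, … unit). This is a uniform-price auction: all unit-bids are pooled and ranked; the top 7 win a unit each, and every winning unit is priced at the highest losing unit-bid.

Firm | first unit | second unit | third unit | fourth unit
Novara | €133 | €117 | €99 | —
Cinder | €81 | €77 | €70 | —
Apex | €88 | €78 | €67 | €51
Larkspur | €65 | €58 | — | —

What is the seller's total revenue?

All unit-bids, highest first — top 7: 133 (Novara-1), 117 (Novara-2), 99 (Novara-3), 88 (Apex-1), 81 (Cinder-1), 78 (Apex-2), 77 (Cinder-2)
The (k+1)-th unit-bid is €70.
Allocation: Apex 2, Cinder 2, Novara 3. Every unit priced at €70.
Revenue = 7 × 70 = €490.

Total revenue: €490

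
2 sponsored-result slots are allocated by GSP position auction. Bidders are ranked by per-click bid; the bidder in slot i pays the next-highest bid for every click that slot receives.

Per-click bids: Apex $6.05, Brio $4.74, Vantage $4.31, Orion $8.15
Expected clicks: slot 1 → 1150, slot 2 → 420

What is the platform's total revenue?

Total revenue: $8948.30

Per-click bids in order: $8.15 (Orion) > $6.05 (Apex) > $4.74 (Brio) > …
Slot 1: Orion pays $6.05 × 1150 = $6957.50
Slot 2: Apex pays $4.74 × 420 = $1990.80
Total = $8948.30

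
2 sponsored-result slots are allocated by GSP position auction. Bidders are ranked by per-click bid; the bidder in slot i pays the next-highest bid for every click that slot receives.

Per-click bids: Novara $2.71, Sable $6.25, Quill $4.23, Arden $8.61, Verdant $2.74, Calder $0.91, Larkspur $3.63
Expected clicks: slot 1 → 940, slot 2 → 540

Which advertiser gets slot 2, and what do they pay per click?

Per-click bids in order: $8.61 (Arden) > $6.25 (Sable) > $4.23 (Quill) > …
Slot 2 goes to the second-ranked bidder, Sable, who pays the next bid down: $4.23/click.

Sable; $4.23 per click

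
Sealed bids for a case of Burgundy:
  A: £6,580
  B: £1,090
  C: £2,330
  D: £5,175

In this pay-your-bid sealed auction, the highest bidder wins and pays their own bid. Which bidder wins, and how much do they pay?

A pays £6,580

Pay-your-bid sealed auction: the highest bidder wins and pays their own bid.
Sorting bids: 6,580 (A) > 5,175 (D) > 2,330 (C) > 1,090 (B)
A has the highest bid and pays exactly that: £6,580.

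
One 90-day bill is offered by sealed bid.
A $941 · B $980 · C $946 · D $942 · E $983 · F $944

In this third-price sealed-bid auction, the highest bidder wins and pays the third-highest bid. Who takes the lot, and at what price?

E pays $946

Bids in order: 983 (E) > 980 (B) > 946 (C) > 944 (F) > 942 (D) > 941 (A)
E is highest; pays the third-highest bid, $946.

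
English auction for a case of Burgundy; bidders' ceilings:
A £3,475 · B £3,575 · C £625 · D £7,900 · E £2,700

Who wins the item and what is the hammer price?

D wins at £3,575

Open ascending-bid auction: the price rises until one bidder remains; the winner pays the price at which the last rival dropped out.
Limits ranked: 7,900 (D) > 3,575 (B) > 3,475 (A) > 2,700 (E) > 625 (C)
Once the price passes £3,575, only D is left; the hammer falls at B's limit of £3,575.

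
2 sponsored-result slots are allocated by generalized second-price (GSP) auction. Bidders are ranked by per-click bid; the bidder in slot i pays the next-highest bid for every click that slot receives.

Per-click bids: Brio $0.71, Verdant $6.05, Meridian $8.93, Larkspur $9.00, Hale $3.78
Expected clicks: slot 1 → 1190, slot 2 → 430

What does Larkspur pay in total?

Larkspur pays $10626.70

Ranked by bid: $9.00 (Larkspur) > $8.93 (Meridian) > $6.05 (Verdant) > …
Larkspur holds slot 1 → pays next bid $8.93 × 1190 clicks = $10626.70.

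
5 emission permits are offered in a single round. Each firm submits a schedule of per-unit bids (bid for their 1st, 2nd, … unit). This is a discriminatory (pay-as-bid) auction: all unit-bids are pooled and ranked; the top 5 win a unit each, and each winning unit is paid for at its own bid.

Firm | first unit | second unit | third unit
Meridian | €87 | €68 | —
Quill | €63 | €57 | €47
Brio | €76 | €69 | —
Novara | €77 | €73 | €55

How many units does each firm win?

All unit-bids, highest first — top 5: 87 (Meridian-1), 77 (Novara-1), 76 (Brio-1), 73 (Novara-2), 69 (Brio-2)
Next rejected bid: €68 (not a price — pay-as-bid).
Allocation: Brio 2, Meridian 1, Novara 2.

Brio 2, Meridian 1, Novara 2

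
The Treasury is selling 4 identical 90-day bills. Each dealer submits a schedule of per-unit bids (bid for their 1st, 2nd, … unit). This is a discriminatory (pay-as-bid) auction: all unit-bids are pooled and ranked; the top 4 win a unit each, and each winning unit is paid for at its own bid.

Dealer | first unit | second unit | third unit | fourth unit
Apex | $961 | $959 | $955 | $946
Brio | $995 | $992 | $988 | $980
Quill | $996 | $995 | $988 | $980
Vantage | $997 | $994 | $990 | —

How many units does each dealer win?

Brio 1, Quill 2, Vantage 1

Pooled unit-bids ranked (top 4): 997 (Vantage-1), 996 (Quill-1), 995 (Brio-1), 995 (Quill-2)
Next rejected bid: $994 (not a price — pay-as-bid).
Allocation: Brio 1, Quill 2, Vantage 1.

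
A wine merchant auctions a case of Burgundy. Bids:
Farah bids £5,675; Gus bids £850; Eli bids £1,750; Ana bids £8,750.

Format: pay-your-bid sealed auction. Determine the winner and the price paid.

Ana pays £8,750

Pay-your-bid sealed auction: the highest bidder wins and pays their own bid.
Sorting bids: 8,750 (Ana) > 5,675 (Farah) > 1,750 (Eli) > 850 (Gus)
Ana has the highest bid and pays exactly that: £8,750.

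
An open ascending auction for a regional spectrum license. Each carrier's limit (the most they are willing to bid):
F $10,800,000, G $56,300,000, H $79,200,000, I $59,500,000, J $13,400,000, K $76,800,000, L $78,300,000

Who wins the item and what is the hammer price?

Rule: the price rises until one bidder remains; the winner pays the price at which the last rival dropped out.
Limits in order: 79,200,000 (H) > 78,300,000 (L) > 76,800,000 (K) > 59,500,000 (I) > 56,300,000 (G) > 13,400,000 (J) > …
Once the price passes $78,300,000, only H is left; the hammer falls at L's limit of $78,300,000.

H wins at $78,300,000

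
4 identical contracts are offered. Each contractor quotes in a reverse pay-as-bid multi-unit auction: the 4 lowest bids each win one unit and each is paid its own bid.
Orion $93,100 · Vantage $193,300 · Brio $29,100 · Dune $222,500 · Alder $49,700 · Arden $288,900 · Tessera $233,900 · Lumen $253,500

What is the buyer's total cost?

Total cost: $365,200

Sorting: 29,100 (Brio), 49,700 (Alder), 93,100 (Orion), 193,300 (Vantage), 222,500 (Dune), 233,900 (Tessera), …
The 4 lowest are Brio, Alder, Orion, Vantage.
Total cost = 29,100 + 49,700 + 93,100 + 193,300 = $365,200.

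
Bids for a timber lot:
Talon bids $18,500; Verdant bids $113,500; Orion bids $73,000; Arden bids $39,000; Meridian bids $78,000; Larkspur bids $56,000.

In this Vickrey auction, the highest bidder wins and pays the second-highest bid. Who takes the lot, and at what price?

Verdant pays $78,000

Rule: the highest bidder wins and pays the second-highest bid.
Bids in order: 113,500 (Verdant) > 78,000 (Meridian) > 73,000 (Orion) > 56,000 (Larkspur) > 39,000 (Arden) > 18,500 (Talon)
Second-price: Verdant pays Meridian's bid of $78,000.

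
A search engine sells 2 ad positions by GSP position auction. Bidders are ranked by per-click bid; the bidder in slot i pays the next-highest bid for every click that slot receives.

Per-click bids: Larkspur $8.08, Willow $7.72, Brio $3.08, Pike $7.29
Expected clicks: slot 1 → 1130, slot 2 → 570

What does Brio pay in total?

Brio pays $0.00

Per-click bids in order: $8.08 (Larkspur) > $7.72 (Willow) > $7.29 (Pike) > …
Brio ranks below slot 2 → no slot, pays nothing.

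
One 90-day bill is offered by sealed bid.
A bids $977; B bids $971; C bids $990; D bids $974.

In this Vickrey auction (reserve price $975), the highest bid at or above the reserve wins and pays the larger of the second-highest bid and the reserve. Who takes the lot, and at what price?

C pays $977

Bids in order: 990 (C) > 977 (A) > 974 (D) > 971 (B)
Highest eligible bid: C at $990.
max(second-highest $977, reserve $975) = $977; the reserve does not bind.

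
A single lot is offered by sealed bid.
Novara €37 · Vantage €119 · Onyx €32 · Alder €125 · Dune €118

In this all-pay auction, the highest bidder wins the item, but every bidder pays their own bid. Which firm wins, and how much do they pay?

Rule: the highest bidder wins the item, but every bidder pays their own bid.
Sorting bids: 125 (Alder) > 119 (Vantage) > 118 (Dune) > 37 (Novara) > 32 (Onyx)
Alder wins with the top bid; all bids are sunk regardless.

Alder pays €125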